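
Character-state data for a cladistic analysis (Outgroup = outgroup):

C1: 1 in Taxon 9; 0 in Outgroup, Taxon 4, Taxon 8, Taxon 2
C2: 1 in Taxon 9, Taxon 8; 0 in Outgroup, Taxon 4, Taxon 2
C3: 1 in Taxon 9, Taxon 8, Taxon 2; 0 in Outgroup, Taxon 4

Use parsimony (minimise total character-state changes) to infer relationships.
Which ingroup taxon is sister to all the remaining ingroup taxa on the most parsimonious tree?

Taxon 4

The outgroup has state '0' for every character, so '1' is the derived state throughout.
C1 (derived state '1') is unique to Taxon 9 (autapomorphy; uninformative for grouping).
C2 (derived state '1') is shared by Taxon 8 and Taxon 9 — a synapomorphy uniting that clade.
C3 (derived state '1') is shared by Taxon 2, Taxon 8, and Taxon 9 — a synapomorphy uniting that clade.
Most parsimonious ingroup topology: (((Taxon 9,Taxon 8),Taxon 2),Taxon 4).
Taxon 4 is sister to the clade containing all other ingroup taxa, so it is the earliest-diverging (most basal) ingroup lineage.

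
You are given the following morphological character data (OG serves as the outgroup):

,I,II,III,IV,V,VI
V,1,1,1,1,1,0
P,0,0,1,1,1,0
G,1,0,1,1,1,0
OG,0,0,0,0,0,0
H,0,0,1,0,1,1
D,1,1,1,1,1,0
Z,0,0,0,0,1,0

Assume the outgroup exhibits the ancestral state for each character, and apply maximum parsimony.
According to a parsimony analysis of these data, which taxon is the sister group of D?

The outgroup has state '0' for every character, so '1' is the derived state throughout.
I (derived state '1') is shared by D, G, and V — a synapomorphy uniting that clade.
Only D and V show the derived state '1' for II, supporting them as a clade.
Only D, G, H, P, and V show the derived state '1' for III, supporting them as a clade.
IV (derived state '1') is shared by D, G, P, and V — a synapomorphy uniting that clade.
V (derived state '1') is shared by all ingroup taxa — unites the whole ingroup.
VI: derived state '1' in H only — an autapomorphy, so it tells us nothing about relationships among taxa.
Most parsimonious ingroup topology: (((((V,D),G),P),H),Z).
D and V form a cherry on this tree, so they are sister taxa.

V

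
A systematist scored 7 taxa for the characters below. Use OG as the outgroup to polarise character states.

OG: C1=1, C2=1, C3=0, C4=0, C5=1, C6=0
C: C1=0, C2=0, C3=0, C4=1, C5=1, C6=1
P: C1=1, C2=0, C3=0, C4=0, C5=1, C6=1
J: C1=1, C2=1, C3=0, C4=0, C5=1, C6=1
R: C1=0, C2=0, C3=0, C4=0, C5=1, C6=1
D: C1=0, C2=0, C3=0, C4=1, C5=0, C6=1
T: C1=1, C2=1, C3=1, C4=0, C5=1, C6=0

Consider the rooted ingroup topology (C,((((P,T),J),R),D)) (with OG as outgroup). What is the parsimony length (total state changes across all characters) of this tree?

11

Map each character onto (C,((((P,T),J),R),D)) (rooted by OG) and count the minimum state changes it requires (Fitch parsimony):
C1: 2; C2: 3; C3: 1; C4: 2; C5: 1; C6: 2.
Total tree length = 11.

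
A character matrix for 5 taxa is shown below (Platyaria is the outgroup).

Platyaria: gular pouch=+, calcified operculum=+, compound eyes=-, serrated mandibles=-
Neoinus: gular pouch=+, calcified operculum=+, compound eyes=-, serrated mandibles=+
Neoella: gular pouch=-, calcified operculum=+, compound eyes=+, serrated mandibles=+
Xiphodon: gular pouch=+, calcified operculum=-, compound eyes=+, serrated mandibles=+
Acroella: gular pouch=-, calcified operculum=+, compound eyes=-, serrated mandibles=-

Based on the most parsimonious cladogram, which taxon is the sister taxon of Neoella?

Character polarity is set by the outgroup: the derived state is whichever differs from the outgroup's state, so for gular pouch, calcified operculum the derived state is '-', and for the remaining characters it is '+'.
gular pouch (state '-') occurs in Acroella and Neoella but conflicts with the nesting implied by the other characters — most parsimoniously interpreted as homoplasy.
calcified operculum: derived state '-' in Xiphodon only — an autapomorphy, so it tells us nothing about relationships among taxa.
compound eyes: derived state '+' in Neoella and Xiphodon only — synapomorphy for {Neoella, Xiphodon}.
serrated mandibles: derived state '+' in Neoella, Neoinus, and Xiphodon only — synapomorphy for {Neoella, Neoinus, Xiphodon}.
Most parsimonious ingroup topology: ((Neoinus,(Neoella,Xiphodon)),Acroella).
Neoella and Xiphodon form a cherry on this tree, so they are sister taxa.

Xiphodon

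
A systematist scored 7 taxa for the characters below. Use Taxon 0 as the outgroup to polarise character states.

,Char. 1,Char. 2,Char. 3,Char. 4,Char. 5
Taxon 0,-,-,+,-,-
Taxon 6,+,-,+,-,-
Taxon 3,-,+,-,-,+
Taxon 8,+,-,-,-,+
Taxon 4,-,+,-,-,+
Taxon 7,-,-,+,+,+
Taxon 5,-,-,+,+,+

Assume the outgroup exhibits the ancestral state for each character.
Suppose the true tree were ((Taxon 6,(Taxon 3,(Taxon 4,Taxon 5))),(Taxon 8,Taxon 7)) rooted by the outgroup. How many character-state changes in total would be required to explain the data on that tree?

11

Map each character onto ((Taxon 6,(Taxon 3,(Taxon 4,Taxon 5))),(Taxon 8,Taxon 7)) (rooted by Taxon 0) and count the minimum state changes it requires (Fitch parsimony):
Char. 1: 2; Char. 2: 2; Char. 3: 3; Char. 4: 2; Char. 5: 2.
Total tree length = 11.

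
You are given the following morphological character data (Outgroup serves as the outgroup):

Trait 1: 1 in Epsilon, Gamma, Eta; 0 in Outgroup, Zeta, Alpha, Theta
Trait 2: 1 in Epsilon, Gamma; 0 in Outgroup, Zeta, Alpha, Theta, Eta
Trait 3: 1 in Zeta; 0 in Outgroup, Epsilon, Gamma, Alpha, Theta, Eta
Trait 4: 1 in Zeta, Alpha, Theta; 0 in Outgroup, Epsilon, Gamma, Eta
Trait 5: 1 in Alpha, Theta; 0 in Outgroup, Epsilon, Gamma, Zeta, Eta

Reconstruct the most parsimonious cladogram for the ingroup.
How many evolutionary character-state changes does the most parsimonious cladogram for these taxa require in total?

The outgroup has state '0' for every character, so '1' is the derived state throughout.
Trait 1: derived state '1' in Epsilon, Eta, and Gamma only — synapomorphy for {Epsilon, Eta, Gamma}.
Trait 2 (derived state '1') is shared by Epsilon and Gamma — a synapomorphy uniting that clade.
Trait 3 (derived state '1') is unique to Zeta (autapomorphy; uninformative for grouping).
Trait 4 (derived state '1') is shared by Alpha, Theta, and Zeta — a synapomorphy uniting that clade.
Trait 5 (derived state '1') is shared by Alpha and Theta — a synapomorphy uniting that clade.
Most parsimonious ingroup topology: (((Epsilon,Gamma),Eta),(Zeta,(Alpha,Theta))).
Changes per character on this tree: Trait 1: 1; Trait 2: 1; Trait 3: 1; Trait 4: 1; Trait 5: 1.
Total = 5.

5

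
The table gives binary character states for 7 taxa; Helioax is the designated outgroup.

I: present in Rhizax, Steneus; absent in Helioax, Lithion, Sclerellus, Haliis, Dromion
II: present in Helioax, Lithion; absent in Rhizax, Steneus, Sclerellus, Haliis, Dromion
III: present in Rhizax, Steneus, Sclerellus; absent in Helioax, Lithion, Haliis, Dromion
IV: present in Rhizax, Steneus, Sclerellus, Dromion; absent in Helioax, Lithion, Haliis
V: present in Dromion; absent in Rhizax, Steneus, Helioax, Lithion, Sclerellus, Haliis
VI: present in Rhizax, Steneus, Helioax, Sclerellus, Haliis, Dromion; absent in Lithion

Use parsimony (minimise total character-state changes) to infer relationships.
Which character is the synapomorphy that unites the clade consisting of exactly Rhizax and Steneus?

I

Character polarity is set by the outgroup: the derived state is whichever differs from the outgroup's state, so for II, VI the derived state is 'absent', and for the remaining characters it is 'present'.
I: derived state 'present' in Rhizax and Steneus only — synapomorphy for {Rhizax, Steneus}.
II (derived state 'absent') is shared by Dromion, Haliis, Rhizax, Sclerellus, and Steneus — a synapomorphy uniting that clade.
III: derived state 'present' in Rhizax, Sclerellus, and Steneus only — synapomorphy for {Rhizax, Sclerellus, Steneus}.
IV (derived state 'present') is shared by Dromion, Rhizax, Sclerellus, and Steneus — a synapomorphy uniting that clade.
V: derived state 'present' in Dromion only — an autapomorphy, so it tells us nothing about relationships among taxa.
VI (derived state 'absent') is unique to Lithion (autapomorphy; uninformative for grouping).
Most parsimonious ingroup topology: ((Haliis,(Dromion,((Rhizax,Steneus),Sclerellus))),Lithion).
The clade {Rhizax, Steneus} is supported by I: its derived state 'present' occurs in exactly those taxa and in no other taxon (including the outgroup).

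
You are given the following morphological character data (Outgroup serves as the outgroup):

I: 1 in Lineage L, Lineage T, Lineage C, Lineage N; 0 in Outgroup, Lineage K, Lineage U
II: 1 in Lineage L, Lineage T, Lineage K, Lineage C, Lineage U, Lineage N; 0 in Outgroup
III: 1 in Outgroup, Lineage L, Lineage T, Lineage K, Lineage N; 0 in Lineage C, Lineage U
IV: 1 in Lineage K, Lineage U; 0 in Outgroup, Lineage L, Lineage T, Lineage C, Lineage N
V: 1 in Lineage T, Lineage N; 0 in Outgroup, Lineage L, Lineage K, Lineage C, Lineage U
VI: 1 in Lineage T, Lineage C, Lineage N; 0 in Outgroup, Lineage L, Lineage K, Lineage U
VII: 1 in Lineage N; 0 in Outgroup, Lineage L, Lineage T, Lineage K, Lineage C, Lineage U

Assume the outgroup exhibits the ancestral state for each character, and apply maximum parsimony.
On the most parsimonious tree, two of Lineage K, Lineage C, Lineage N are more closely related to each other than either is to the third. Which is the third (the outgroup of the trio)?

Lineage K

Character polarity is set by the outgroup: the derived state is whichever differs from the outgroup's state, so for III the derived state is '0', and for the remaining characters it is '1'.
I (derived state '1') is shared by Lineage C, Lineage L, Lineage N, and Lineage T — a synapomorphy uniting that clade.
II (derived state '1') is shared by all ingroup taxa — unites the whole ingroup.
III groups Lineage C and Lineage U, which is incompatible with the clades supported by the remaining characters; treating it as convergent (homoplasy) costs fewer steps than any alternative tree.
IV: derived state '1' in Lineage K and Lineage U only — synapomorphy for {Lineage K, Lineage U}.
Only Lineage N and Lineage T show the derived state '1' for V, supporting them as a clade.
VI: derived state '1' in Lineage C, Lineage N, and Lineage T only — synapomorphy for {Lineage C, Lineage N, Lineage T}.
VII: derived state '1' in Lineage N only — an autapomorphy, so it tells us nothing about relationships among taxa.
Most parsimonious ingroup topology: ((Lineage L,((Lineage T,Lineage N),Lineage C)),(Lineage K,Lineage U)).
Lineage N and Lineage C share a more recent common ancestor with each other than either does with Lineage K, so Lineage K is the least closely related of the three.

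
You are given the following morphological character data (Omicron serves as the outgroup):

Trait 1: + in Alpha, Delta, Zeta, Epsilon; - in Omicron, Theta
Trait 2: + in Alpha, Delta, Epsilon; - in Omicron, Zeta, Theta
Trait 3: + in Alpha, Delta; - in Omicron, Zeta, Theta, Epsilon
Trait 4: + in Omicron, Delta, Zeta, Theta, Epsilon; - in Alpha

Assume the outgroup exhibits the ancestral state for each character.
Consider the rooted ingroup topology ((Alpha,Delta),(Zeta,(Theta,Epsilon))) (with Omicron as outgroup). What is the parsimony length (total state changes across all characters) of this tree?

Map each character onto ((Alpha,Delta),(Zeta,(Theta,Epsilon))) (rooted by Omicron) and count the minimum state changes it requires (Fitch parsimony):
Trait 1: 2; Trait 2: 2; Trait 3: 1; Trait 4: 1.
Total tree length = 6.

6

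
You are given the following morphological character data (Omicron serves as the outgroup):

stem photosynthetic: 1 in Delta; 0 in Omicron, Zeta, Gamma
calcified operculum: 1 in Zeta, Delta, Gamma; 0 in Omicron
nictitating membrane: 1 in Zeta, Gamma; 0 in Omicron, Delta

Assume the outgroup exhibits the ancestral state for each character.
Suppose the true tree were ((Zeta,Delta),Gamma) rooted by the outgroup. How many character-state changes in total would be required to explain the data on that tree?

Map each character onto ((Zeta,Delta),Gamma) (rooted by Omicron) and count the minimum state changes it requires (Fitch parsimony):
stem photosynthetic: 1; calcified operculum: 1; nictitating membrane: 2.
Total tree length = 4.

4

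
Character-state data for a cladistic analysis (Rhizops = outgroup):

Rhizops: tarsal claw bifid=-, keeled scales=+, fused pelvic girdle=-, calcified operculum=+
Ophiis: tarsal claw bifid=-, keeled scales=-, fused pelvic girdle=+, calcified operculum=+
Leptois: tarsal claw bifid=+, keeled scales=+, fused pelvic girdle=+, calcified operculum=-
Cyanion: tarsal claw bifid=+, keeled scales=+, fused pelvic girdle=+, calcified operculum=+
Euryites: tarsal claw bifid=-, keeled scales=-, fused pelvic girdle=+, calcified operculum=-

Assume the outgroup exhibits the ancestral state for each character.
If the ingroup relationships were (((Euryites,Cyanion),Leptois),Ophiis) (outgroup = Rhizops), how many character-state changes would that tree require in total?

7

Map each character onto (((Euryites,Cyanion),Leptois),Ophiis) (rooted by Rhizops) and count the minimum state changes it requires (Fitch parsimony):
tarsal claw bifid: 2; keeled scales: 2; fused pelvic girdle: 1; calcified operculum: 2.
Total tree length = 7.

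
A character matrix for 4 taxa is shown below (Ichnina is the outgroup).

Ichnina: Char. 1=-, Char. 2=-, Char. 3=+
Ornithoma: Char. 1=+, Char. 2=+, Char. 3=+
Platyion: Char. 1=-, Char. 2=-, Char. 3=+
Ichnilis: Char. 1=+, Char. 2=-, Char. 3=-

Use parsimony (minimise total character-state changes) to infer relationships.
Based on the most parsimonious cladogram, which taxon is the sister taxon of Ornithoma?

Ichnilis

Character polarity is set by the outgroup: the derived state is whichever differs from the outgroup's state, so for Char. 3 the derived state is '-', and for the remaining characters it is '+'.
Char. 1: derived state '+' in Ichnilis and Ornithoma only — synapomorphy for {Ichnilis, Ornithoma}.
Char. 2: derived state '+' in Ornithoma only — an autapomorphy, so it tells us nothing about relationships among taxa.
Char. 3 (derived state '-') is unique to Ichnilis (autapomorphy; uninformative for grouping).
Most parsimonious ingroup topology: ((Ornithoma,Ichnilis),Platyion).
Ornithoma and Ichnilis form a cherry on this tree, so they are sister taxa.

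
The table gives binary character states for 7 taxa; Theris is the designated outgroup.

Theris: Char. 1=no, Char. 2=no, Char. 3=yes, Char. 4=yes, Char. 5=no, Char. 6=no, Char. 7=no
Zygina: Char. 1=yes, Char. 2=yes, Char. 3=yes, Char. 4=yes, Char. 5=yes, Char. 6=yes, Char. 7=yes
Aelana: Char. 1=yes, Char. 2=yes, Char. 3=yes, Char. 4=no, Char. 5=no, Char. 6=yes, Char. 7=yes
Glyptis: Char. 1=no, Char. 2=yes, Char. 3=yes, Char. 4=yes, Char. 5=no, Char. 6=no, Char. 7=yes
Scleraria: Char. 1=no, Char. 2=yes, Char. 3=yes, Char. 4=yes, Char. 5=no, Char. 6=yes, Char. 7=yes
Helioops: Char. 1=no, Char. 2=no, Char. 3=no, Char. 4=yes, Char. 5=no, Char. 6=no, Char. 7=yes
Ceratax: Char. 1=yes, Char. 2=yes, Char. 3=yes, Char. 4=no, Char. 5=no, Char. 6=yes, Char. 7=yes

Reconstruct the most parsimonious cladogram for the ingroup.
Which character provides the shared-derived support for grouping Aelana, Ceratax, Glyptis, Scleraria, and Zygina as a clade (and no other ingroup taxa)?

Char. 2

Character polarity is set by the outgroup: the derived state is whichever differs from the outgroup's state, so for Char. 3, Char. 4 the derived state is 'no', and for the remaining characters it is 'yes'.
Char. 1: derived state 'yes' in Aelana, Ceratax, and Zygina only — synapomorphy for {Aelana, Ceratax, Zygina}.
Char. 2 (derived state 'yes') is shared by Aelana, Ceratax, Glyptis, Scleraria, and Zygina — a synapomorphy uniting that clade.
Char. 3: derived state 'no' in Helioops only — an autapomorphy, so it tells us nothing about relationships among taxa.
Char. 4 (derived state 'no') is shared by Aelana and Ceratax — a synapomorphy uniting that clade.
Char. 5 (derived state 'yes') is unique to Zygina (autapomorphy; uninformative for grouping).
Char. 6: derived state 'yes' in Aelana, Ceratax, Scleraria, and Zygina only — synapomorphy for {Aelana, Ceratax, Scleraria, Zygina}.
Char. 7 (derived state 'yes') is shared by all ingroup taxa — unites the whole ingroup.
Most parsimonious ingroup topology: ((((Zygina,(Aelana,Ceratax)),Scleraria),Glyptis),Helioops).
The clade {Aelana, Ceratax, Glyptis, Scleraria, Zygina} is supported by Char. 2: its derived state 'yes' occurs in exactly those taxa and in no other taxon (including the outgroup).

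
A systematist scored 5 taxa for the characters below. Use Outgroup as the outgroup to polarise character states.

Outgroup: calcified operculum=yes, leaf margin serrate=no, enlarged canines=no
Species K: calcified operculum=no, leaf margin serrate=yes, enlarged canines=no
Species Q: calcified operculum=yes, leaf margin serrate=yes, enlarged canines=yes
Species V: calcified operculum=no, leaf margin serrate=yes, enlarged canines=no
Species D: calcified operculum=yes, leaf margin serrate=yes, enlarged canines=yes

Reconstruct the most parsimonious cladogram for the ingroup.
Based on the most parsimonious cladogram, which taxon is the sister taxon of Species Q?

Character polarity is set by the outgroup: the derived state is whichever differs from the outgroup's state, so for calcified operculum the derived state is 'no', and for the remaining characters it is 'yes'.
calcified operculum: derived state 'no' in Species K and Species V only — synapomorphy for {Species K, Species V}.
All ingroup taxa share the derived state 'yes' for leaf margin serrate; it defines the ingroup but does not resolve relationships within it.
Only Species D and Species Q show the derived state 'yes' for enlarged canines, supporting them as a clade.
Most parsimonious ingroup topology: ((Species K,Species V),(Species Q,Species D)).
Species Q and Species D form a cherry on this tree, so they are sister taxa.

Species D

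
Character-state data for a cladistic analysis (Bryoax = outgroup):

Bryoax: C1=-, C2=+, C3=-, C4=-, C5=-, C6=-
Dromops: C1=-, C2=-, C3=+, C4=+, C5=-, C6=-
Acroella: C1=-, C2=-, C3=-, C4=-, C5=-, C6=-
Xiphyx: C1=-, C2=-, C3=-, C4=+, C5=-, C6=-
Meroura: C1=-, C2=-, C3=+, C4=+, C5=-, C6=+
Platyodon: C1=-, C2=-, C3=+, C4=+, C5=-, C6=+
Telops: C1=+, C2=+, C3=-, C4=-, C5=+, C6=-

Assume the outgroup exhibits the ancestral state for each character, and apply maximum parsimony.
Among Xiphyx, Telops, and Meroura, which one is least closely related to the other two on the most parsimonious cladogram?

Character polarity is set by the outgroup: the derived state is whichever differs from the outgroup's state, so for C2 the derived state is '-', and for the remaining characters it is '+'.
C1: derived state '+' in Telops only — an autapomorphy, so it tells us nothing about relationships among taxa.
C2 (derived state '-') is shared by Acroella, Dromops, Meroura, Platyodon, and Xiphyx — a synapomorphy uniting that clade.
C3: derived state '+' in Dromops, Meroura, and Platyodon only — synapomorphy for {Dromops, Meroura, Platyodon}.
C4: derived state '+' in Dromops, Meroura, Platyodon, and Xiphyx only — synapomorphy for {Dromops, Meroura, Platyodon, Xiphyx}.
C5 (derived state '+') is unique to Telops (autapomorphy; uninformative for grouping).
Only Meroura and Platyodon show the derived state '+' for C6, supporting them as a clade.
Most parsimonious ingroup topology: ((((Dromops,(Meroura,Platyodon)),Xiphyx),Acroella),Telops).
Xiphyx and Meroura share a more recent common ancestor with each other than either does with Telops, so Telops is the least closely related of the three.

Telops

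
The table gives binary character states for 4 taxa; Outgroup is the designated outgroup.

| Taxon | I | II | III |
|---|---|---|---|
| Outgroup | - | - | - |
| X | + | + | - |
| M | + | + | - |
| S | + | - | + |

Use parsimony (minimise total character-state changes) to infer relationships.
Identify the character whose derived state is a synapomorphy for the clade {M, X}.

II

The outgroup has state '-' for every character, so '+' is the derived state throughout.
I (derived state '+') is shared by all ingroup taxa — unites the whole ingroup.
II (derived state '+') is shared by M and X — a synapomorphy uniting that clade.
III (derived state '+') is unique to S (autapomorphy; uninformative for grouping).
Most parsimonious ingroup topology: ((X,M),S).
The clade {M, X} is supported by II: its derived state '+' occurs in exactly those taxa and in no other taxon (including the outgroup).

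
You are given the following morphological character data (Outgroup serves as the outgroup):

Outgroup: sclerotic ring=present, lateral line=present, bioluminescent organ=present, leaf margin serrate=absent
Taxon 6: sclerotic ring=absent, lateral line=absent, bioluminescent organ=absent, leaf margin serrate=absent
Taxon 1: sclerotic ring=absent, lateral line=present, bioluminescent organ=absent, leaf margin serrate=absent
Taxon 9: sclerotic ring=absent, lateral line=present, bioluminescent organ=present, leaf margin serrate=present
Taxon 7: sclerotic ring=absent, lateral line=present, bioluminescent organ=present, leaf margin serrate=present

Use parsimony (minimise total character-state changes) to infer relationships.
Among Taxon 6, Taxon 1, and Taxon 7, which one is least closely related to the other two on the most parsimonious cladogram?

Taxon 7

Character polarity is set by the outgroup: the derived state is whichever differs from the outgroup's state, so for sclerotic ring, lateral line, bioluminescent organ the derived state is 'absent', and for the remaining characters it is 'present'.
sclerotic ring (derived state 'absent') is shared by all ingroup taxa — unites the whole ingroup.
lateral line: derived state 'absent' in Taxon 6 only — an autapomorphy, so it tells us nothing about relationships among taxa.
bioluminescent organ (derived state 'absent') is shared by Taxon 1 and Taxon 6 — a synapomorphy uniting that clade.
leaf margin serrate: derived state 'present' in Taxon 7 and Taxon 9 only — synapomorphy for {Taxon 7, Taxon 9}.
Most parsimonious ingroup topology: ((Taxon 6,Taxon 1),(Taxon 9,Taxon 7)).
Taxon 1 and Taxon 6 share a more recent common ancestor with each other than either does with Taxon 7, so Taxon 7 is the least closely related of the three.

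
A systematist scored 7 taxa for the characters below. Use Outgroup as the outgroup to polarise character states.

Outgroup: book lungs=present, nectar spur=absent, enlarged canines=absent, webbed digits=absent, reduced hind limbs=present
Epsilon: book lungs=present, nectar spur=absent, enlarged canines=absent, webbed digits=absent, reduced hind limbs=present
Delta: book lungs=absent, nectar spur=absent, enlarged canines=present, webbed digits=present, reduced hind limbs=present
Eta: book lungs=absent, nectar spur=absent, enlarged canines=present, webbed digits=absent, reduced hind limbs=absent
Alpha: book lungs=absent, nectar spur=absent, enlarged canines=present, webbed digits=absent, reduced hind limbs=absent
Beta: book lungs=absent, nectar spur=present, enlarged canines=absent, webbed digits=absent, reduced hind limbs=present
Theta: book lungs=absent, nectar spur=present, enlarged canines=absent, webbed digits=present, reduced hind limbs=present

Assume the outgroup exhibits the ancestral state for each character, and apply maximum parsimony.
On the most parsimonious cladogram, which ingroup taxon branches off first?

Epsilon

Character polarity is set by the outgroup: the derived state is whichever differs from the outgroup's state, so for book lungs, reduced hind limbs the derived state is 'absent', and for the remaining characters it is 'present'.
Only Alpha, Beta, Delta, Eta, and Theta show the derived state 'absent' for book lungs, supporting them as a clade.
nectar spur: derived state 'present' in Beta and Theta only — synapomorphy for {Beta, Theta}.
enlarged canines (derived state 'present') is shared by Alpha, Delta, and Eta — a synapomorphy uniting that clade.
webbed digits groups Delta and Theta, which is incompatible with the clades supported by the remaining characters; treating it as convergent (homoplasy) costs fewer steps than any alternative tree.
reduced hind limbs: derived state 'absent' in Alpha and Eta only — synapomorphy for {Alpha, Eta}.
Most parsimonious ingroup topology: (Epsilon,((Delta,(Eta,Alpha)),(Beta,Theta))).
Epsilon is sister to the clade containing all other ingroup taxa, so it is the earliest-diverging (most basal) ingroup lineage.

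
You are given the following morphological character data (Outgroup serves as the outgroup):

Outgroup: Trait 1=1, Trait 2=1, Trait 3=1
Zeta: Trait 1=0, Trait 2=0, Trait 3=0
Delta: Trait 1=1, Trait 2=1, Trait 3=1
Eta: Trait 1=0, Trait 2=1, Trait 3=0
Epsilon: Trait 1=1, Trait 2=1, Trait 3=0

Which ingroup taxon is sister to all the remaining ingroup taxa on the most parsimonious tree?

The outgroup has state '1' for every character, so '0' is the derived state throughout.
Trait 1 (derived state '0') is shared by Eta and Zeta — a synapomorphy uniting that clade.
Trait 2 (derived state '0') is unique to Zeta (autapomorphy; uninformative for grouping).
Trait 3 (derived state '0') is shared by Epsilon, Eta, and Zeta — a synapomorphy uniting that clade.
Most parsimonious ingroup topology: (((Zeta,Eta),Epsilon),Delta).
Delta is sister to the clade containing all other ingroup taxa, so it is the earliest-diverging (most basal) ingroup lineage.

Delta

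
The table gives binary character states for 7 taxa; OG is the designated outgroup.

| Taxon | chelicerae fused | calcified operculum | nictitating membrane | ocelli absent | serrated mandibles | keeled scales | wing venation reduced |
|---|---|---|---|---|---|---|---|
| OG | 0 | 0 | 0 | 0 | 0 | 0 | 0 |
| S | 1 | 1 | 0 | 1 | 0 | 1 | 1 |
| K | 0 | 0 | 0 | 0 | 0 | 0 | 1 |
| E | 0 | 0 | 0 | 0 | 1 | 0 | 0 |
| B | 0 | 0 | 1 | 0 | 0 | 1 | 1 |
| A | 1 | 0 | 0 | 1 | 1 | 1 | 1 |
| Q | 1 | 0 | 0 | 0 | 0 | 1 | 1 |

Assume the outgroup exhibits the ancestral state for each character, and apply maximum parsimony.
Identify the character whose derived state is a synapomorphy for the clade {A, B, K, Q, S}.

wing venation reduced

The outgroup has state '0' for every character, so '1' is the derived state throughout.
chelicerae fused (derived state '1') is shared by A, Q, and S — a synapomorphy uniting that clade.
calcified operculum (derived state '1') is unique to S (autapomorphy; uninformative for grouping).
nictitating membrane (derived state '1') is unique to B (autapomorphy; uninformative for grouping).
ocelli absent (derived state '1') is shared by A and S — a synapomorphy uniting that clade.
serrated mandibles groups A and E, which is incompatible with the clades supported by the remaining characters; treating it as convergent (homoplasy) costs fewer steps than any alternative tree.
keeled scales (derived state '1') is shared by A, B, Q, and S — a synapomorphy uniting that clade.
wing venation reduced (derived state '1') is shared by A, B, K, Q, and S — a synapomorphy uniting that clade.
Most parsimonious ingroup topology: (((((S,A),Q),B),K),E).
The clade {A, B, K, Q, S} is supported by wing venation reduced: its derived state '1' occurs in exactly those taxa and in no other taxon (including the outgroup).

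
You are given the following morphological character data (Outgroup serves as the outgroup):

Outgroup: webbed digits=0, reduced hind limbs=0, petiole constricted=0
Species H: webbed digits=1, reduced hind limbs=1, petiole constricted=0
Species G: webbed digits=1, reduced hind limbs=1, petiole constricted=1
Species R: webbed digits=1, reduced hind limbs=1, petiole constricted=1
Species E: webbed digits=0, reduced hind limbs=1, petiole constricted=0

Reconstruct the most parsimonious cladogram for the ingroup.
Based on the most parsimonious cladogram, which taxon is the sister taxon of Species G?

The outgroup has state '0' for every character, so '1' is the derived state throughout.
Only Species G, Species H, and Species R show the derived state '1' for webbed digits, supporting them as a clade.
reduced hind limbs (derived state '1') is shared by all ingroup taxa — unites the whole ingroup.
Only Species G and Species R show the derived state '1' for petiole constricted, supporting them as a clade.
Most parsimonious ingroup topology: ((Species H,(Species G,Species R)),Species E).
Species G and Species R form a cherry on this tree, so they are sister taxa.

Species R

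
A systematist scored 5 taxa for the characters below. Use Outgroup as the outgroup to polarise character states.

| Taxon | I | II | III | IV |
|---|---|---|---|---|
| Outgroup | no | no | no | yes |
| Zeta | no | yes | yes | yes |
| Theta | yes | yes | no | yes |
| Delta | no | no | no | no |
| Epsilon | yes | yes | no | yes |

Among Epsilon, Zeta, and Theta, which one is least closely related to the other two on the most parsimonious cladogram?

Character polarity is set by the outgroup: the derived state is whichever differs from the outgroup's state, so for IV the derived state is 'no', and for the remaining characters it is 'yes'.
I (derived state 'yes') is shared by Epsilon and Theta — a synapomorphy uniting that clade.
II (derived state 'yes') is shared by Epsilon, Theta, and Zeta — a synapomorphy uniting that clade.
III (derived state 'yes') is unique to Zeta (autapomorphy; uninformative for grouping).
IV: derived state 'no' in Delta only — an autapomorphy, so it tells us nothing about relationships among taxa.
Most parsimonious ingroup topology: ((Zeta,(Theta,Epsilon)),Delta).
Theta and Epsilon share a more recent common ancestor with each other than either does with Zeta, so Zeta is the least closely related of the three.

Zeta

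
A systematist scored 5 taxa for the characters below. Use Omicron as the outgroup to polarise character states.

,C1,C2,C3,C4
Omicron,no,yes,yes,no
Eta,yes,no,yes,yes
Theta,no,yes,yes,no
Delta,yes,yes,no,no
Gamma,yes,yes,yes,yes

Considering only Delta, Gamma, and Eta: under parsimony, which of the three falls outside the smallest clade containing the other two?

Delta

Character polarity is set by the outgroup: the derived state is whichever differs from the outgroup's state, so for C2, C3 the derived state is 'no', and for the remaining characters it is 'yes'.
Only Delta, Eta, and Gamma show the derived state 'yes' for C1, supporting them as a clade.
C2: derived state 'no' in Eta only — an autapomorphy, so it tells us nothing about relationships among taxa.
C3 (derived state 'no') is unique to Delta (autapomorphy; uninformative for grouping).
Only Eta and Gamma show the derived state 'yes' for C4, supporting them as a clade.
Most parsimonious ingroup topology: (((Gamma,Eta),Delta),Theta).
Eta and Gamma share a more recent common ancestor with each other than either does with Delta, so Delta is the least closely related of the three.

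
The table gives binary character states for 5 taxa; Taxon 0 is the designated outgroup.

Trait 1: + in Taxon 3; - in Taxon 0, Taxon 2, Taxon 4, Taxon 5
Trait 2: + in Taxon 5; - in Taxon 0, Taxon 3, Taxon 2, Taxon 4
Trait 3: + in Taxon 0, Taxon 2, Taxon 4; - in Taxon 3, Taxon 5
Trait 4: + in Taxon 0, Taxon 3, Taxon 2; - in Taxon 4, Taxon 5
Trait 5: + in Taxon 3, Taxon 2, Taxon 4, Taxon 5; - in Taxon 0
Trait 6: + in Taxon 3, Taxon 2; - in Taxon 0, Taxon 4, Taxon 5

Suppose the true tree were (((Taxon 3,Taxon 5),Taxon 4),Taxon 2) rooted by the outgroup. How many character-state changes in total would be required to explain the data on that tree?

Map each character onto (((Taxon 3,Taxon 5),Taxon 4),Taxon 2) (rooted by Taxon 0) and count the minimum state changes it requires (Fitch parsimony):
Trait 1: 1; Trait 2: 1; Trait 3: 1; Trait 4: 2; Trait 5: 1; Trait 6: 2.
Total tree length = 8.

8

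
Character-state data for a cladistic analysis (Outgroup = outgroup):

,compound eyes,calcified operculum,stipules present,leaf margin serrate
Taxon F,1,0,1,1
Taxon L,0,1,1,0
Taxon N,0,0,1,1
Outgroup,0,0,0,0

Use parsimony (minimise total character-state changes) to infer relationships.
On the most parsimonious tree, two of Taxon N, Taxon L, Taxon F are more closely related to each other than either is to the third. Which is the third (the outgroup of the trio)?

Taxon L

The outgroup has state '0' for every character, so '1' is the derived state throughout.
compound eyes: derived state '1' in Taxon F only — an autapomorphy, so it tells us nothing about relationships among taxa.
calcified operculum (derived state '1') is unique to Taxon L (autapomorphy; uninformative for grouping).
stipules present (derived state '1') is shared by all ingroup taxa — unites the whole ingroup.
leaf margin serrate: derived state '1' in Taxon F and Taxon N only — synapomorphy for {Taxon F, Taxon N}.
Most parsimonious ingroup topology: ((Taxon N,Taxon F),Taxon L).
Taxon F and Taxon N share a more recent common ancestor with each other than either does with Taxon L, so Taxon L is the least closely related of the three.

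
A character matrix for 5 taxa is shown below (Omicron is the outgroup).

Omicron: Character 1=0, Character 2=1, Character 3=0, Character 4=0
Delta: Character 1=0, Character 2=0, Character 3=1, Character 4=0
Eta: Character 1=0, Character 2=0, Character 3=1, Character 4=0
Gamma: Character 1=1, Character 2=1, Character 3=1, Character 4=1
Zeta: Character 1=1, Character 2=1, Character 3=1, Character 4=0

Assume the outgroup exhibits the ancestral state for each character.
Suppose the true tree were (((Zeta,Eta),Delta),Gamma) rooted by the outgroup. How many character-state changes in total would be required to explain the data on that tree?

6

Map each character onto (((Zeta,Eta),Delta),Gamma) (rooted by Omicron) and count the minimum state changes it requires (Fitch parsimony):
Character 1: 2; Character 2: 2; Character 3: 1; Character 4: 1.
Total tree length = 6.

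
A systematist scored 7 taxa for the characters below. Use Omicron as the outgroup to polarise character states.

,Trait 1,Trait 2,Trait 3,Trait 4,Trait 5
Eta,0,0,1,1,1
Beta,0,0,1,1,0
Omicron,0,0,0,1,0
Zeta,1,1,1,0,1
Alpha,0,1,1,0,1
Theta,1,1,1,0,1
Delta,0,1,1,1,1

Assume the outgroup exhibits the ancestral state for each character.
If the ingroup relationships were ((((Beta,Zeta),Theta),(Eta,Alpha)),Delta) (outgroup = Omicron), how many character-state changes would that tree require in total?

Map each character onto ((((Beta,Zeta),Theta),(Eta,Alpha)),Delta) (rooted by Omicron) and count the minimum state changes it requires (Fitch parsimony):
Trait 1: 2; Trait 2: 3; Trait 3: 1; Trait 4: 3; Trait 5: 2.
Total tree length = 11.

11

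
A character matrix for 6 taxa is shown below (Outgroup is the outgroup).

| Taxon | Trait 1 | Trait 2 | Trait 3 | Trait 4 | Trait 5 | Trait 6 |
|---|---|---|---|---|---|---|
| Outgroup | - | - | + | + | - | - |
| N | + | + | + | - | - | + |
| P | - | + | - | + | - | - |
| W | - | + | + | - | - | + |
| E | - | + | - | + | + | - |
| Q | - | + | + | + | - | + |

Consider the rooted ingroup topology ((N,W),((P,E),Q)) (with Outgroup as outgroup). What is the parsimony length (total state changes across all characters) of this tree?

Map each character onto ((N,W),((P,E),Q)) (rooted by Outgroup) and count the minimum state changes it requires (Fitch parsimony):
Trait 1: 1; Trait 2: 1; Trait 3: 1; Trait 4: 1; Trait 5: 1; Trait 6: 2.
Total tree length = 7.

7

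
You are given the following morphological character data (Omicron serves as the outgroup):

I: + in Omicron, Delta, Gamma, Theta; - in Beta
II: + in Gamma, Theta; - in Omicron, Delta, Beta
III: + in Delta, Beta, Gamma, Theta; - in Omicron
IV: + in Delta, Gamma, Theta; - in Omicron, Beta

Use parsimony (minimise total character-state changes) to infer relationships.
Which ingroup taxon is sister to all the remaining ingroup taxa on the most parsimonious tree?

Character polarity is set by the outgroup: the derived state is whichever differs from the outgroup's state, so for I the derived state is '-', and for the remaining characters it is '+'.
I: derived state '-' in Beta only — an autapomorphy, so it tells us nothing about relationships among taxa.
II (derived state '+') is shared by Gamma and Theta — a synapomorphy uniting that clade.
All ingroup taxa share the derived state '+' for III; it defines the ingroup but does not resolve relationships within it.
IV (derived state '+') is shared by Delta, Gamma, and Theta — a synapomorphy uniting that clade.
Most parsimonious ingroup topology: ((Delta,(Gamma,Theta)),Beta).
Beta is sister to the clade containing all other ingroup taxa, so it is the earliest-diverging (most basal) ingroup lineage.

Beta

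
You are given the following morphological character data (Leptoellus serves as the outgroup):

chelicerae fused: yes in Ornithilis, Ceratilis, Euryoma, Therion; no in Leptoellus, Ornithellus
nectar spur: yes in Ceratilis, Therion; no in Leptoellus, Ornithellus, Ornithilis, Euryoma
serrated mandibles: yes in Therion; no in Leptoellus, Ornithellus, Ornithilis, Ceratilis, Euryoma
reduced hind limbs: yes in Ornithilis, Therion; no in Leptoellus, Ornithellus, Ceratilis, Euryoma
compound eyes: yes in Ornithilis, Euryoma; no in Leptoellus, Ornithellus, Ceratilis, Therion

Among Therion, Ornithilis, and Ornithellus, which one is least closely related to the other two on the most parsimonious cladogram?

Ornithellus

The outgroup has state 'no' for every character, so 'yes' is the derived state throughout.
chelicerae fused: derived state 'yes' in Ceratilis, Euryoma, Ornithilis, and Therion only — synapomorphy for {Ceratilis, Euryoma, Ornithilis, Therion}.
nectar spur (derived state 'yes') is shared by Ceratilis and Therion — a synapomorphy uniting that clade.
serrated mandibles: derived state 'yes' in Therion only — an autapomorphy, so it tells us nothing about relationships among taxa.
reduced hind limbs (state 'yes') occurs in Ornithilis and Therion but conflicts with the nesting implied by the other characters — most parsimoniously interpreted as homoplasy.
Only Euryoma and Ornithilis show the derived state 'yes' for compound eyes, supporting them as a clade.
Most parsimonious ingroup topology: (Ornithellus,((Ornithilis,Euryoma),(Ceratilis,Therion))).
Ornithilis and Therion share a more recent common ancestor with each other than either does with Ornithellus, so Ornithellus is the least closely related of the three.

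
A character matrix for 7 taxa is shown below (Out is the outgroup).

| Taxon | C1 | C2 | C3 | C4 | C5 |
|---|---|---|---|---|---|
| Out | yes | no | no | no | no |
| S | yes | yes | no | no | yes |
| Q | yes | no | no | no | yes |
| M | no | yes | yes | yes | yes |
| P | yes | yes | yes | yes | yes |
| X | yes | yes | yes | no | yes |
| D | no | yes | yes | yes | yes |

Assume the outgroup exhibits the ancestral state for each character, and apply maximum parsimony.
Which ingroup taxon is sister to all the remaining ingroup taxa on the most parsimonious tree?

Q

Character polarity is set by the outgroup: the derived state is whichever differs from the outgroup's state, so for C1 the derived state is 'no', and for the remaining characters it is 'yes'.
C1: derived state 'no' in D and M only — synapomorphy for {D, M}.
Only D, M, P, S, and X show the derived state 'yes' for C2, supporting them as a clade.
C3: derived state 'yes' in D, M, P, and X only — synapomorphy for {D, M, P, X}.
Only D, M, and P show the derived state 'yes' for C4, supporting them as a clade.
All ingroup taxa share the derived state 'yes' for C5; it defines the ingroup but does not resolve relationships within it.
Most parsimonious ingroup topology: ((S,(((M,D),P),X)),Q).
Q is sister to the clade containing all other ingroup taxa, so it is the earliest-diverging (most basal) ingroup lineage.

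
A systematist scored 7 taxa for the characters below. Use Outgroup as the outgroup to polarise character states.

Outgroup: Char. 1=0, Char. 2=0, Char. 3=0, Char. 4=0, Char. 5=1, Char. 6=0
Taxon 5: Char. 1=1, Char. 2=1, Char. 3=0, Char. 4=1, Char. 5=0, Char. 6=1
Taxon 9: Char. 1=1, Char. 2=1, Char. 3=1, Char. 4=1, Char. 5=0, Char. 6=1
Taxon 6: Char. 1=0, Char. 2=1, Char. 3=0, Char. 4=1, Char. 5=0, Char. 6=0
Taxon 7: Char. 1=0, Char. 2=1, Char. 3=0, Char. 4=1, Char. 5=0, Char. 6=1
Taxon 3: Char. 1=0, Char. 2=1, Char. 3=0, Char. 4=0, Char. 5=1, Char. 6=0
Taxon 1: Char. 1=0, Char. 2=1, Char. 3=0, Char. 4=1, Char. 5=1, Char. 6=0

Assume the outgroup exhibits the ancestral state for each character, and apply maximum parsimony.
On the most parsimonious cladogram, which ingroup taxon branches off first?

Character polarity is set by the outgroup: the derived state is whichever differs from the outgroup's state, so for Char. 5 the derived state is '0', and for the remaining characters it is '1'.
Only Taxon 5 and Taxon 9 show the derived state '1' for Char. 1, supporting them as a clade.
All ingroup taxa share the derived state '1' for Char. 2; it defines the ingroup but does not resolve relationships within it.
Char. 3 (derived state '1') is unique to Taxon 9 (autapomorphy; uninformative for grouping).
Only Taxon 1, Taxon 5, Taxon 6, Taxon 7, and Taxon 9 show the derived state '1' for Char. 4, supporting them as a clade.
Char. 5 (derived state '0') is shared by Taxon 5, Taxon 6, Taxon 7, and Taxon 9 — a synapomorphy uniting that clade.
Char. 6 (derived state '1') is shared by Taxon 5, Taxon 7, and Taxon 9 — a synapomorphy uniting that clade.
Most parsimonious ingroup topology: (((((Taxon 5,Taxon 9),Taxon 7),Taxon 6),Taxon 1),Taxon 3).
Taxon 3 is sister to the clade containing all other ingroup taxa, so it is the earliest-diverging (most basal) ingroup lineage.

Taxon 3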